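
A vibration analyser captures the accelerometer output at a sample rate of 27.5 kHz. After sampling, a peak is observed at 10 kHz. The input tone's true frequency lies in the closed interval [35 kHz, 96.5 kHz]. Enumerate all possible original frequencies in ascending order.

Frequencies that alias to 10 kHz are k·fs ± 10 kHz for integer k ≥ 0.
k=0: 10 kHz.
k=1: 17.5 kHz, 37.5 kHz.
k=2: 45 kHz, 65 kHz.
k=3: 72.5 kHz, 92.5 kHz.
k=4: 100 kHz, 120 kHz.
Within [35 kHz, 96.5 kHz]: 37.5 kHz, 45 kHz, 65 kHz, 72.5 kHz, 92.5 kHz.

37.5 kHz, 45 kHz, 65 kHz, 72.5 kHz, 92.5 kHz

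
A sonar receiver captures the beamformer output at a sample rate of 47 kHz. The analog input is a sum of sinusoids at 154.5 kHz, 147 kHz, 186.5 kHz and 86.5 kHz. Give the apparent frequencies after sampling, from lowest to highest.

fs/2 = 23.5 kHz.
154.5 kHz mod fs = 13.5 kHz.
13.5 kHz ≤ fs/2 = 23.5 kHz, appears at 13.5 kHz.
147 kHz mod fs = 6 kHz.
6 kHz ≤ fs/2 = 23.5 kHz, appears at 6 kHz.
186.5 kHz mod fs = 45.5 kHz.
45.5 kHz > fs/2 = 23.5 kHz, folds to fs − 45.5 kHz = 1.5 kHz.
86.5 kHz mod fs = 39.5 kHz.
39.5 kHz > fs/2 = 23.5 kHz, folds to fs − 39.5 kHz = 7.5 kHz.
Distinct values: {1.5 kHz, 6 kHz, 7.5 kHz, 13.5 kHz}.

1.5 kHz, 6 kHz, 7.5 kHz, 13.5 kHz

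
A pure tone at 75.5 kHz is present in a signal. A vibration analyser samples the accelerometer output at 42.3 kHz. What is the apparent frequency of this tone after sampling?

75.5 kHz mod fs = 33.2 kHz.
33.2 kHz > fs/2 = 21.15 kHz, folds to fs − 33.2 kHz = 9.1 kHz.

9.1 kHz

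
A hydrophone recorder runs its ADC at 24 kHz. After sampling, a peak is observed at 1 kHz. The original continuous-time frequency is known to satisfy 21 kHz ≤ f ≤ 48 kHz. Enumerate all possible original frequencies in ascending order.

23 kHz, 25 kHz, 47 kHz

Frequencies that alias to 1 kHz are k·fs ± 1 kHz for integer k ≥ 0.
k=0: 1 kHz.
k=1: 23 kHz, 25 kHz.
k=2: 47 kHz, 49 kHz.
k=3: 71 kHz, 73 kHz.
Within [21 kHz, 48 kHz]: 23 kHz, 25 kHz, 47 kHz.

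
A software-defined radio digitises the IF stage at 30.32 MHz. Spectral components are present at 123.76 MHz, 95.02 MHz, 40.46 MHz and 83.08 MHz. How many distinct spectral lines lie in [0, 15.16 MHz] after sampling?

fs/2 = 15.16 MHz.
123.76 MHz mod fs = 2.48 MHz.
2.48 MHz ≤ fs/2 = 15.16 MHz, appears at 2.48 MHz.
95.02 MHz mod fs = 4.06 MHz.
4.06 MHz ≤ fs/2 = 15.16 MHz, appears at 4.06 MHz.
40.46 MHz mod fs = 10.14 MHz.
10.14 MHz ≤ fs/2 = 15.16 MHz, appears at 10.14 MHz.
83.08 MHz mod fs = 22.44 MHz.
22.44 MHz > fs/2 = 15.16 MHz, folds to fs − 22.44 MHz = 7.88 MHz.
Distinct values: {2.48 MHz, 4.06 MHz, 7.88 MHz, 10.14 MHz} → 4.

4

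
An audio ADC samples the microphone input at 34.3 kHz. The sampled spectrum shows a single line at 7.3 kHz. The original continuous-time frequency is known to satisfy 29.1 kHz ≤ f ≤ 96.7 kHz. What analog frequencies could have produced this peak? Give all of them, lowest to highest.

Frequencies that alias to 7.3 kHz are k·fs ± 7.3 kHz for integer k ≥ 0.
k=0: 7.3 kHz.
k=1: 27 kHz, 41.6 kHz.
k=2: 61.3 kHz, 75.9 kHz.
k=3: 95.6 kHz, 110.2 kHz.
k=4: 129.9 kHz, 144.5 kHz.
Within [29.1 kHz, 96.7 kHz]: 41.6 kHz, 61.3 kHz, 75.9 kHz, 95.6 kHz.

41.6 kHz, 61.3 kHz, 75.9 kHz, 95.6 kHz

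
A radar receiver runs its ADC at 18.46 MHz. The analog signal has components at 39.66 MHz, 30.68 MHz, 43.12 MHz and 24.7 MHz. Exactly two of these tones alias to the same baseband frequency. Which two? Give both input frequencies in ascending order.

fs/2 = 9.23 MHz.
39.66 MHz mod fs = 2.74 MHz.
2.74 MHz ≤ fs/2 = 9.23 MHz, appears at 2.74 MHz.
30.68 MHz mod fs = 12.22 MHz.
12.22 MHz > fs/2 = 9.23 MHz, folds to fs − 12.22 MHz = 6.24 MHz.
43.12 MHz mod fs = 6.2 MHz.
6.2 MHz ≤ fs/2 = 9.23 MHz, appears at 6.2 MHz.
24.7 MHz mod fs = 6.24 MHz.
6.24 MHz ≤ fs/2 = 9.23 MHz, appears at 6.24 MHz.
24.7 MHz and 30.68 MHz both map to 6.24 MHz.

24.7 MHz, 30.68 MHz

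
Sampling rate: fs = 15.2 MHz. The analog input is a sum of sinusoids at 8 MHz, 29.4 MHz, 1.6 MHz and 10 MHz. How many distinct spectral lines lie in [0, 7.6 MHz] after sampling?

fs/2 = 7.6 MHz.
8 MHz > fs/2 = 7.6 MHz, folds to fs − 8 MHz = 7.2 MHz.
29.4 MHz mod fs = 14.2 MHz.
14.2 MHz > fs/2 = 7.6 MHz, folds to fs − 14.2 MHz = 1 MHz.
1.6 MHz ≤ fs/2 = 7.6 MHz, passes unchanged.
10 MHz > fs/2 = 7.6 MHz, folds to fs − 10 MHz = 5.2 MHz.
Distinct values: {1 MHz, 1.6 MHz, 5.2 MHz, 7.2 MHz} → 4.

4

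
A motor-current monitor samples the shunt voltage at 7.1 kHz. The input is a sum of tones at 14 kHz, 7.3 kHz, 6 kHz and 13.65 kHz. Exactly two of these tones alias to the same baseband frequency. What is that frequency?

0.2 kHz

fs/2 = 3.55 kHz.
14 kHz mod fs = 6.9 kHz.
6.9 kHz > fs/2 = 3.55 kHz, folds to fs − 6.9 kHz = 0.2 kHz.
7.3 kHz mod fs = 0.2 kHz.
0.2 kHz ≤ fs/2 = 3.55 kHz, appears at 0.2 kHz.
6 kHz > fs/2 = 3.55 kHz, folds to fs − 6 kHz = 1.1 kHz.
13.65 kHz mod fs = 6.55 kHz.
6.55 kHz > fs/2 = 3.55 kHz, folds to fs − 6.55 kHz = 0.55 kHz.
7.3 kHz and 14 kHz both map to 0.2 kHz.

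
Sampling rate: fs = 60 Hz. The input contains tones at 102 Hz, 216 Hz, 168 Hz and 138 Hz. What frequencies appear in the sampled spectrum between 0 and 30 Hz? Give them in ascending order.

fs/2 = 30 Hz.
102 Hz mod fs = 42 Hz.
42 Hz > fs/2 = 30 Hz, folds to fs − 42 Hz = 18 Hz.
216 Hz mod fs = 36 Hz.
36 Hz > fs/2 = 30 Hz, folds to fs − 36 Hz = 24 Hz.
168 Hz mod fs = 48 Hz.
48 Hz > fs/2 = 30 Hz, folds to fs − 48 Hz = 12 Hz.
138 Hz mod fs = 18 Hz.
18 Hz ≤ fs/2 = 30 Hz, appears at 18 Hz.
Distinct values: {12 Hz, 18 Hz, 24 Hz}.

12 Hz, 18 Hz, 24 Hz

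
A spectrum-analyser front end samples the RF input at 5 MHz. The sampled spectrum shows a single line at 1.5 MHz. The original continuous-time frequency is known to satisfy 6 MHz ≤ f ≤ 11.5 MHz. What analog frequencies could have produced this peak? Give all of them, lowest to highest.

Frequencies that alias to 1.5 MHz are k·fs ± 1.5 MHz for integer k ≥ 0.
k=0: 1.5 MHz.
k=1: 3.5 MHz, 6.5 MHz.
k=2: 8.5 MHz, 11.5 MHz.
k=3: 13.5 MHz, 16.5 MHz.
Within [6 MHz, 11.5 MHz]: 6.5 MHz, 8.5 MHz, 11.5 MHz.

6.5 MHz, 8.5 MHz, 11.5 MHz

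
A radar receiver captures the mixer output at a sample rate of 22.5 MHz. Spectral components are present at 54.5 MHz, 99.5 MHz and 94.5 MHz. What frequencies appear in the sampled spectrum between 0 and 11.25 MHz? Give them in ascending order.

fs/2 = 11.25 MHz.
54.5 MHz mod fs = 9.5 MHz.
9.5 MHz ≤ fs/2 = 11.25 MHz, appears at 9.5 MHz.
99.5 MHz mod fs = 9.5 MHz.
9.5 MHz ≤ fs/2 = 11.25 MHz, appears at 9.5 MHz.
94.5 MHz mod fs = 4.5 MHz.
4.5 MHz ≤ fs/2 = 11.25 MHz, appears at 4.5 MHz.
Distinct values: {4.5 MHz, 9.5 MHz}.

4.5 MHz, 9.5 MHz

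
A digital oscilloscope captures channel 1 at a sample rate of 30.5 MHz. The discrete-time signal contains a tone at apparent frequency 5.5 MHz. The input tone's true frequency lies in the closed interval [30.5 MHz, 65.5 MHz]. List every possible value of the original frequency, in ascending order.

Frequencies that alias to 5.5 MHz are k·fs ± 5.5 MHz for integer k ≥ 0.
k=0: 5.5 MHz.
k=1: 25 MHz, 36 MHz.
k=2: 55.5 MHz, 66.5 MHz.
k=3: 86 MHz, 97 MHz.
Within [30.5 MHz, 65.5 MHz]: 36 MHz, 55.5 MHz.

36 MHz, 55.5 MHz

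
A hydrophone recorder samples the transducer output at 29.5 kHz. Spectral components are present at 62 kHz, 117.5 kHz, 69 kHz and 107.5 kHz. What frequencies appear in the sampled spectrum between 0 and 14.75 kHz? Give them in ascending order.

fs/2 = 14.75 kHz.
62 kHz mod fs = 3 kHz.
3 kHz ≤ fs/2 = 14.75 kHz, appears at 3 kHz.
117.5 kHz mod fs = 29 kHz.
29 kHz > fs/2 = 14.75 kHz, folds to fs − 29 kHz = 0.5 kHz.
69 kHz mod fs = 10 kHz.
10 kHz ≤ fs/2 = 14.75 kHz, appears at 10 kHz.
107.5 kHz mod fs = 19 kHz.
19 kHz > fs/2 = 14.75 kHz, folds to fs − 19 kHz = 10.5 kHz.
Distinct values: {0.5 kHz, 3 kHz, 10 kHz, 10.5 kHz}.

0.5 kHz, 3 kHz, 10 kHz, 10.5 kHz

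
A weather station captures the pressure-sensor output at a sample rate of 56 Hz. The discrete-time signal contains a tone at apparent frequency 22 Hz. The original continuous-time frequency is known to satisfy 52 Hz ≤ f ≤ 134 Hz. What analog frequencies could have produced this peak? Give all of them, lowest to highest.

Frequencies that alias to 22 Hz are k·fs ± 22 Hz for integer k ≥ 0.
k=0: 22 Hz.
k=1: 34 Hz, 78 Hz.
k=2: 90 Hz, 134 Hz.
k=3: 146 Hz, 190 Hz.
Within [52 Hz, 134 Hz]: 78 Hz, 90 Hz, 134 Hz.

78 Hz, 90 Hz, 134 Hz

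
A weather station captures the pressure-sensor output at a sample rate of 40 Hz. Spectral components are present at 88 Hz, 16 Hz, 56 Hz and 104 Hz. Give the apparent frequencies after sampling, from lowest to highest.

fs/2 = 20 Hz.
88 Hz mod fs = 8 Hz.
8 Hz ≤ fs/2 = 20 Hz, appears at 8 Hz.
16 Hz ≤ fs/2 = 20 Hz, passes unchanged.
56 Hz mod fs = 16 Hz.
16 Hz ≤ fs/2 = 20 Hz, appears at 16 Hz.
104 Hz mod fs = 24 Hz.
24 Hz > fs/2 = 20 Hz, folds to fs − 24 Hz = 16 Hz.
Distinct values: {8 Hz, 16 Hz}.

8 Hz, 16 Hz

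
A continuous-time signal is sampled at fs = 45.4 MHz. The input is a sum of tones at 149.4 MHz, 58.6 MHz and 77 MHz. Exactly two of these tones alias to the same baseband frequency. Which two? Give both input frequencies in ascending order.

58.6 MHz, 149.4 MHz

fs/2 = 22.7 MHz.
149.4 MHz mod fs = 13.2 MHz.
13.2 MHz ≤ fs/2 = 22.7 MHz, appears at 13.2 MHz.
58.6 MHz mod fs = 13.2 MHz.
13.2 MHz ≤ fs/2 = 22.7 MHz, appears at 13.2 MHz.
77 MHz mod fs = 31.6 MHz.
31.6 MHz > fs/2 = 22.7 MHz, folds to fs − 31.6 MHz = 13.8 MHz.
58.6 MHz and 149.4 MHz both map to 13.2 MHz.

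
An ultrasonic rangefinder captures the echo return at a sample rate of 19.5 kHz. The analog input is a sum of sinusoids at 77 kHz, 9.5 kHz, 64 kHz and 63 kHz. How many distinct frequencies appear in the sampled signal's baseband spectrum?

4

fs/2 = 9.75 kHz.
77 kHz mod fs = 18.5 kHz.
18.5 kHz > fs/2 = 9.75 kHz, folds to fs − 18.5 kHz = 1 kHz.
9.5 kHz ≤ fs/2 = 9.75 kHz, passes unchanged.
64 kHz mod fs = 5.5 kHz.
5.5 kHz ≤ fs/2 = 9.75 kHz, appears at 5.5 kHz.
63 kHz mod fs = 4.5 kHz.
4.5 kHz ≤ fs/2 = 9.75 kHz, appears at 4.5 kHz.
Distinct values: {1 kHz, 4.5 kHz, 5.5 kHz, 9.5 kHz} → 4.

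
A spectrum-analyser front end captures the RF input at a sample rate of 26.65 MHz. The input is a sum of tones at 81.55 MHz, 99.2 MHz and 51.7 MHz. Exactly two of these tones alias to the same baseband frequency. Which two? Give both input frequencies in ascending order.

fs/2 = 13.325 MHz.
81.55 MHz mod fs = 1.6 MHz.
1.6 MHz ≤ fs/2 = 13.325 MHz, appears at 1.6 MHz.
99.2 MHz mod fs = 19.25 MHz.
19.25 MHz > fs/2 = 13.325 MHz, folds to fs − 19.25 MHz = 7.4 MHz.
51.7 MHz mod fs = 25.05 MHz.
25.05 MHz > fs/2 = 13.325 MHz, folds to fs − 25.05 MHz = 1.6 MHz.
51.7 MHz and 81.55 MHz both map to 1.6 MHz.

51.7 MHz, 81.55 MHz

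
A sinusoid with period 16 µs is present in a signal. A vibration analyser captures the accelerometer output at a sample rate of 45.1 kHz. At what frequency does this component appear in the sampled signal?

T = 16 µs → f = 1/T = 62.5 kHz.
62.5 kHz mod fs = 17.4 kHz.
17.4 kHz ≤ fs/2 = 22.55 kHz, appears at 17.4 kHz.

17.4 kHz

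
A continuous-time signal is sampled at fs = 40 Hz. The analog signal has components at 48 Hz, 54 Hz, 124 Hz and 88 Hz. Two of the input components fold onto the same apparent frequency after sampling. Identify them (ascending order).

fs/2 = 20 Hz.
48 Hz mod fs = 8 Hz.
8 Hz ≤ fs/2 = 20 Hz, appears at 8 Hz.
54 Hz mod fs = 14 Hz.
14 Hz ≤ fs/2 = 20 Hz, appears at 14 Hz.
124 Hz mod fs = 4 Hz.
4 Hz ≤ fs/2 = 20 Hz, appears at 4 Hz.
88 Hz mod fs = 8 Hz.
8 Hz ≤ fs/2 = 20 Hz, appears at 8 Hz.
48 Hz and 88 Hz both map to 8 Hz.

48 Hz, 88 Hz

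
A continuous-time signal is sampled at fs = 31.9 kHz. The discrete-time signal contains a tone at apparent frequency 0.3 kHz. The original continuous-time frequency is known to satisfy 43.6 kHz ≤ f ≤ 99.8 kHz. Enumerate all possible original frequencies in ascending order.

Frequencies that alias to 0.3 kHz are k·fs ± 0.3 kHz for integer k ≥ 0.
k=0: 0.3 kHz.
k=1: 31.6 kHz, 32.2 kHz.
k=2: 63.5 kHz, 64.1 kHz.
k=3: 95.4 kHz, 96 kHz.
k=4: 127.3 kHz, 127.9 kHz.
Within [43.6 kHz, 99.8 kHz]: 63.5 kHz, 64.1 kHz, 95.4 kHz, 96 kHz.

63.5 kHz, 64.1 kHz, 95.4 kHz, 96 kHz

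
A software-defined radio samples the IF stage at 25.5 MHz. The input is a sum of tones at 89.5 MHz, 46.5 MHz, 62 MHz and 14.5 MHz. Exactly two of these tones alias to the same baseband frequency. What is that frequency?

fs/2 = 12.75 MHz.
89.5 MHz mod fs = 13 MHz.
13 MHz > fs/2 = 12.75 MHz, folds to fs − 13 MHz = 12.5 MHz.
46.5 MHz mod fs = 21 MHz.
21 MHz > fs/2 = 12.75 MHz, folds to fs − 21 MHz = 4.5 MHz.
62 MHz mod fs = 11 MHz.
11 MHz ≤ fs/2 = 12.75 MHz, appears at 11 MHz.
14.5 MHz > fs/2 = 12.75 MHz, folds to fs − 14.5 MHz = 11 MHz.
14.5 MHz and 62 MHz both map to 11 MHz.

11 MHz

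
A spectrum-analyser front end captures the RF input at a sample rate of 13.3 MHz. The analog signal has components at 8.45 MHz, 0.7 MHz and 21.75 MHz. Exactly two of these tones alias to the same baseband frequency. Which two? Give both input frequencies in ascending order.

fs/2 = 6.65 MHz.
8.45 MHz > fs/2 = 6.65 MHz, folds to fs − 8.45 MHz = 4.85 MHz.
0.7 MHz ≤ fs/2 = 6.65 MHz, passes unchanged.
21.75 MHz mod fs = 8.45 MHz.
8.45 MHz > fs/2 = 6.65 MHz, folds to fs − 8.45 MHz = 4.85 MHz.
8.45 MHz and 21.75 MHz both map to 4.85 MHz.

8.45 MHz, 21.75 MHz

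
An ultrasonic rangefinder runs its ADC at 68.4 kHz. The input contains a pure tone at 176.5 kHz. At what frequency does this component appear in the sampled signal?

176.5 kHz mod fs = 39.7 kHz.
39.7 kHz > fs/2 = 34.2 kHz, folds to fs − 39.7 kHz = 28.7 kHz.

28.7 kHz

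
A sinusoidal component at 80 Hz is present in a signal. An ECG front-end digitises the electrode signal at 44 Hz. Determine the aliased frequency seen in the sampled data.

8 Hz

80 Hz mod fs = 36 Hz.
36 Hz > fs/2 = 22 Hz, folds to fs − 36 Hz = 8 Hz.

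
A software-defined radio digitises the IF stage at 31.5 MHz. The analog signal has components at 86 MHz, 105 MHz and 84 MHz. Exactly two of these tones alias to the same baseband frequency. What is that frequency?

10.5 MHz

fs/2 = 15.75 MHz.
86 MHz mod fs = 23 MHz.
23 MHz > fs/2 = 15.75 MHz, folds to fs − 23 MHz = 8.5 MHz.
105 MHz mod fs = 10.5 MHz.
10.5 MHz ≤ fs/2 = 15.75 MHz, appears at 10.5 MHz.
84 MHz mod fs = 21 MHz.
21 MHz > fs/2 = 15.75 MHz, folds to fs − 21 MHz = 10.5 MHz.
84 MHz and 105 MHz both map to 10.5 MHz.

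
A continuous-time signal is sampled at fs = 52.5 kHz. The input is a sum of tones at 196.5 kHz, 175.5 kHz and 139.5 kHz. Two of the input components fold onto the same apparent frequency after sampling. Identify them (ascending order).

139.5 kHz, 175.5 kHz

fs/2 = 26.25 kHz.
196.5 kHz mod fs = 39 kHz.
39 kHz > fs/2 = 26.25 kHz, folds to fs − 39 kHz = 13.5 kHz.
175.5 kHz mod fs = 18 kHz.
18 kHz ≤ fs/2 = 26.25 kHz, appears at 18 kHz.
139.5 kHz mod fs = 34.5 kHz.
34.5 kHz > fs/2 = 26.25 kHz, folds to fs − 34.5 kHz = 18 kHz.
139.5 kHz and 175.5 kHz both map to 18 kHz.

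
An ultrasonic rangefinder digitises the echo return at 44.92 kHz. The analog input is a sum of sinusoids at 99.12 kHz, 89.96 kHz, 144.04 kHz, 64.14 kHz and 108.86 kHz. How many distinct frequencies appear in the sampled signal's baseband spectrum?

4

fs/2 = 22.46 kHz.
99.12 kHz mod fs = 9.28 kHz.
9.28 kHz ≤ fs/2 = 22.46 kHz, appears at 9.28 kHz.
89.96 kHz mod fs = 0.12 kHz.
0.12 kHz ≤ fs/2 = 22.46 kHz, appears at 0.12 kHz.
144.04 kHz mod fs = 9.28 kHz.
9.28 kHz ≤ fs/2 = 22.46 kHz, appears at 9.28 kHz.
64.14 kHz mod fs = 19.22 kHz.
19.22 kHz ≤ fs/2 = 22.46 kHz, appears at 19.22 kHz.
108.86 kHz mod fs = 19.02 kHz.
19.02 kHz ≤ fs/2 = 22.46 kHz, appears at 19.02 kHz.
Distinct values: {0.12 kHz, 9.28 kHz, 19.02 kHz, 19.22 kHz} → 4.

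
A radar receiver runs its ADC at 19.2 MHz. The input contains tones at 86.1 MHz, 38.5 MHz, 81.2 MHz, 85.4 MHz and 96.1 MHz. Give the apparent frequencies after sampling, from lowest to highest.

0.1 MHz, 4.4 MHz, 8.6 MHz, 9.3 MHz

fs/2 = 9.6 MHz.
86.1 MHz mod fs = 9.3 MHz.
9.3 MHz ≤ fs/2 = 9.6 MHz, appears at 9.3 MHz.
38.5 MHz mod fs = 0.1 MHz.
0.1 MHz ≤ fs/2 = 9.6 MHz, appears at 0.1 MHz.
81.2 MHz mod fs = 4.4 MHz.
4.4 MHz ≤ fs/2 = 9.6 MHz, appears at 4.4 MHz.
85.4 MHz mod fs = 8.6 MHz.
8.6 MHz ≤ fs/2 = 9.6 MHz, appears at 8.6 MHz.
96.1 MHz mod fs = 0.1 MHz.
0.1 MHz ≤ fs/2 = 9.6 MHz, appears at 0.1 MHz.
Distinct values: {0.1 MHz, 4.4 MHz, 8.6 MHz, 9.3 MHz}.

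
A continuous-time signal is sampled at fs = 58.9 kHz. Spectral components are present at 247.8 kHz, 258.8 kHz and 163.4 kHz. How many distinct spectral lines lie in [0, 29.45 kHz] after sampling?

3

fs/2 = 29.45 kHz.
247.8 kHz mod fs = 12.2 kHz.
12.2 kHz ≤ fs/2 = 29.45 kHz, appears at 12.2 kHz.
258.8 kHz mod fs = 23.2 kHz.
23.2 kHz ≤ fs/2 = 29.45 kHz, appears at 23.2 kHz.
163.4 kHz mod fs = 45.6 kHz.
45.6 kHz > fs/2 = 29.45 kHz, folds to fs − 45.6 kHz = 13.3 kHz.
Distinct values: {12.2 kHz, 13.3 kHz, 23.2 kHz} → 3.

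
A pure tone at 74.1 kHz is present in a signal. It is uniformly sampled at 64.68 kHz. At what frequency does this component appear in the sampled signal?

74.1 kHz mod fs = 9.42 kHz.
9.42 kHz ≤ fs/2 = 32.34 kHz, appears at 9.42 kHz.

9.42 kHz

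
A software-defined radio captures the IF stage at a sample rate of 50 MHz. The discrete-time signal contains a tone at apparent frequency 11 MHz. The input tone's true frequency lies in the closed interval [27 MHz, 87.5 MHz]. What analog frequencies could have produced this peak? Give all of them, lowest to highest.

39 MHz, 61 MHz

Frequencies that alias to 11 MHz are k·fs ± 11 MHz for integer k ≥ 0.
k=0: 11 MHz.
k=1: 39 MHz, 61 MHz.
k=2: 89 MHz, 111 MHz.
Within [27 MHz, 87.5 MHz]: 39 MHz, 61 MHz.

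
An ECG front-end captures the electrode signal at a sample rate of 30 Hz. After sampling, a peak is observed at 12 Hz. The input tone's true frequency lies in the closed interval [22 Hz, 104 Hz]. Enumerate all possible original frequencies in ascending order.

Frequencies that alias to 12 Hz are k·fs ± 12 Hz for integer k ≥ 0.
k=0: 12 Hz.
k=1: 18 Hz, 42 Hz.
k=2: 48 Hz, 72 Hz.
k=3: 78 Hz, 102 Hz.
k=4: 108 Hz, 132 Hz.
Within [22 Hz, 104 Hz]: 42 Hz, 48 Hz, 72 Hz, 78 Hz, 102 Hz.

42 Hz, 48 Hz, 72 Hz, 78 Hz, 102 Hz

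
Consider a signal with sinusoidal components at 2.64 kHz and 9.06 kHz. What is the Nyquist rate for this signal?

18.12 kHz

Highest-frequency component: 9.06 kHz.
Nyquist rate = 2 × 9.06 kHz = 18.12 kHz.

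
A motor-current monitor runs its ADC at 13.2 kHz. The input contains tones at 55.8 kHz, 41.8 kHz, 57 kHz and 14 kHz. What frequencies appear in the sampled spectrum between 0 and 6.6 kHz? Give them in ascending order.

fs/2 = 6.6 kHz.
55.8 kHz mod fs = 3 kHz.
3 kHz ≤ fs/2 = 6.6 kHz, appears at 3 kHz.
41.8 kHz mod fs = 2.2 kHz.
2.2 kHz ≤ fs/2 = 6.6 kHz, appears at 2.2 kHz.
57 kHz mod fs = 4.2 kHz.
4.2 kHz ≤ fs/2 = 6.6 kHz, appears at 4.2 kHz.
14 kHz mod fs = 0.8 kHz.
0.8 kHz ≤ fs/2 = 6.6 kHz, appears at 0.8 kHz.
Distinct values: {0.8 kHz, 2.2 kHz, 3 kHz, 4.2 kHz}.

0.8 kHz, 2.2 kHz, 3 kHz, 4.2 kHz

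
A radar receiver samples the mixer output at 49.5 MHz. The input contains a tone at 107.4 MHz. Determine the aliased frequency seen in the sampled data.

107.4 MHz mod fs = 8.4 MHz.
8.4 MHz ≤ fs/2 = 24.75 MHz, appears at 8.4 MHz.

8.4 MHz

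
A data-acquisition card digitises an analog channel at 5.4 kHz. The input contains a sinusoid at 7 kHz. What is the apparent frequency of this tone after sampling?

1.6 kHz

7 kHz mod fs = 1.6 kHz.
1.6 kHz ≤ fs/2 = 2.7 kHz, appears at 1.6 kHz.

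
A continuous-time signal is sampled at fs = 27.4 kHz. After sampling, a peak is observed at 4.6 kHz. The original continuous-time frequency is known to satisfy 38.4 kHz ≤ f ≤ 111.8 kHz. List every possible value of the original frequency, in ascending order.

50.2 kHz, 59.4 kHz, 77.6 kHz, 86.8 kHz, 105 kHz

Frequencies that alias to 4.6 kHz are k·fs ± 4.6 kHz for integer k ≥ 0.
k=0: 4.6 kHz.
k=1: 22.8 kHz, 32 kHz.
k=2: 50.2 kHz, 59.4 kHz.
k=3: 77.6 kHz, 86.8 kHz.
k=4: 105 kHz, 114.2 kHz.
k=5: 132.4 kHz, 141.6 kHz.
Within [38.4 kHz, 111.8 kHz]: 50.2 kHz, 59.4 kHz, 77.6 kHz, 86.8 kHz, 105 kHz.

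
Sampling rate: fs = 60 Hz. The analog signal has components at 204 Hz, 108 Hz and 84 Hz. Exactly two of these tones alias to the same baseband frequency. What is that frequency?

24 Hz

fs/2 = 30 Hz.
204 Hz mod fs = 24 Hz.
24 Hz ≤ fs/2 = 30 Hz, appears at 24 Hz.
108 Hz mod fs = 48 Hz.
48 Hz > fs/2 = 30 Hz, folds to fs − 48 Hz = 12 Hz.
84 Hz mod fs = 24 Hz.
24 Hz ≤ fs/2 = 30 Hz, appears at 24 Hz.
84 Hz and 204 Hz both map to 24 Hz.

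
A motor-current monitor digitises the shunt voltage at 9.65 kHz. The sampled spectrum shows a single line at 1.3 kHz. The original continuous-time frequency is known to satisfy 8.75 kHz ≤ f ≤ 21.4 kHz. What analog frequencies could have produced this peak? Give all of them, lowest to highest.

Frequencies that alias to 1.3 kHz are k·fs ± 1.3 kHz for integer k ≥ 0.
k=0: 1.3 kHz.
k=1: 8.35 kHz, 10.95 kHz.
k=2: 18 kHz, 20.6 kHz.
k=3: 27.65 kHz, 30.25 kHz.
Within [8.75 kHz, 21.4 kHz]: 10.95 kHz, 18 kHz, 20.6 kHz.

10.95 kHz, 18 kHz, 20.6 kHz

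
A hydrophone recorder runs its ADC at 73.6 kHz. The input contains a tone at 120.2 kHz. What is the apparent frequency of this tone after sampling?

120.2 kHz mod fs = 46.6 kHz.
46.6 kHz > fs/2 = 36.8 kHz, folds to fs − 46.6 kHz = 27 kHz.

27 kHz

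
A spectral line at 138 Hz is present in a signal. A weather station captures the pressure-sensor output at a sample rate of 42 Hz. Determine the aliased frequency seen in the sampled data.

12 Hz

138 Hz mod fs = 12 Hz.
12 Hz ≤ fs/2 = 21 Hz, appears at 12 Hz.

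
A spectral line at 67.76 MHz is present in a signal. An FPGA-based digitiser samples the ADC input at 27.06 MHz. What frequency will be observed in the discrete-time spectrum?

67.76 MHz mod fs = 13.64 MHz.
13.64 MHz > fs/2 = 13.53 MHz, folds to fs − 13.64 MHz = 13.42 MHz.

13.42 MHz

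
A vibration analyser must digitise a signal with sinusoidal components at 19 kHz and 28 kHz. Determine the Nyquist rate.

Highest-frequency component: 28 kHz.
Nyquist rate = 2 × 28 kHz = 56 kHz.

56 kHz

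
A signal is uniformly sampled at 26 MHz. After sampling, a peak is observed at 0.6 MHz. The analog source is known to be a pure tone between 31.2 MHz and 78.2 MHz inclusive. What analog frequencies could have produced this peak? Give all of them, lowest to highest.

51.4 MHz, 52.6 MHz, 77.4 MHz

Frequencies that alias to 0.6 MHz are k·fs ± 0.6 MHz for integer k ≥ 0.
k=0: 0.6 MHz.
k=1: 25.4 MHz, 26.6 MHz.
k=2: 51.4 MHz, 52.6 MHz.
k=3: 77.4 MHz, 78.6 MHz.
k=4: 103.4 MHz, 104.6 MHz.
Within [31.2 MHz, 78.2 MHz]: 51.4 MHz, 52.6 MHz, 77.4 MHz.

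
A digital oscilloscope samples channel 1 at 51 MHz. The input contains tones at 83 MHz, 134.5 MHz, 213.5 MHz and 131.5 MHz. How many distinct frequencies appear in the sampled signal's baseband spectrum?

4

fs/2 = 25.5 MHz.
83 MHz mod fs = 32 MHz.
32 MHz > fs/2 = 25.5 MHz, folds to fs − 32 MHz = 19 MHz.
134.5 MHz mod fs = 32.5 MHz.
32.5 MHz > fs/2 = 25.5 MHz, folds to fs − 32.5 MHz = 18.5 MHz.
213.5 MHz mod fs = 9.5 MHz.
9.5 MHz ≤ fs/2 = 25.5 MHz, appears at 9.5 MHz.
131.5 MHz mod fs = 29.5 MHz.
29.5 MHz > fs/2 = 25.5 MHz, folds to fs − 29.5 MHz = 21.5 MHz.
Distinct values: {9.5 MHz, 18.5 MHz, 19 MHz, 21.5 MHz} → 4.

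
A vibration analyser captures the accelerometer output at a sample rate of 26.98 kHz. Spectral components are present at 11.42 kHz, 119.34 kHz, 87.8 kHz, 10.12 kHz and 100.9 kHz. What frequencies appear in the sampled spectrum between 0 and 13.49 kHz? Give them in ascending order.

6.86 kHz, 7.02 kHz, 10.12 kHz, 11.42 kHz

fs/2 = 13.49 kHz.
11.42 kHz ≤ fs/2 = 13.49 kHz, passes unchanged.
119.34 kHz mod fs = 11.42 kHz.
11.42 kHz ≤ fs/2 = 13.49 kHz, appears at 11.42 kHz.
87.8 kHz mod fs = 6.86 kHz.
6.86 kHz ≤ fs/2 = 13.49 kHz, appears at 6.86 kHz.
10.12 kHz ≤ fs/2 = 13.49 kHz, passes unchanged.
100.9 kHz mod fs = 19.96 kHz.
19.96 kHz > fs/2 = 13.49 kHz, folds to fs − 19.96 kHz = 7.02 kHz.
Distinct values: {6.86 kHz, 7.02 kHz, 10.12 kHz, 11.42 kHz}.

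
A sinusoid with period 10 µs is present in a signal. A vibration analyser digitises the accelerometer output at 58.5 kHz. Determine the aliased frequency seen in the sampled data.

T = 10 µs → f = 1/T = 100 kHz.
100 kHz mod fs = 41.5 kHz.
41.5 kHz > fs/2 = 29.25 kHz, folds to fs − 41.5 kHz = 17 kHz.

17 kHz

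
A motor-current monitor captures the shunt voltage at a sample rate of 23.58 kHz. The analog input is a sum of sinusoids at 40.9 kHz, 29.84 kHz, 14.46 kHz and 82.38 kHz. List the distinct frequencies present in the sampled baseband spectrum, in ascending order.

6.26 kHz, 9.12 kHz, 11.64 kHz

fs/2 = 11.79 kHz.
40.9 kHz mod fs = 17.32 kHz.
17.32 kHz > fs/2 = 11.79 kHz, folds to fs − 17.32 kHz = 6.26 kHz.
29.84 kHz mod fs = 6.26 kHz.
6.26 kHz ≤ fs/2 = 11.79 kHz, appears at 6.26 kHz.
14.46 kHz > fs/2 = 11.79 kHz, folds to fs − 14.46 kHz = 9.12 kHz.
82.38 kHz mod fs = 11.64 kHz.
11.64 kHz ≤ fs/2 = 11.79 kHz, appears at 11.64 kHz.
Distinct values: {6.26 kHz, 9.12 kHz, 11.64 kHz}.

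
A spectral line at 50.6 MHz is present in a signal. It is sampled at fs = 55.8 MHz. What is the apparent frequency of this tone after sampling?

5.2 MHz

50.6 MHz > fs/2 = 27.9 MHz, folds to fs − 50.6 MHz = 5.2 MHz.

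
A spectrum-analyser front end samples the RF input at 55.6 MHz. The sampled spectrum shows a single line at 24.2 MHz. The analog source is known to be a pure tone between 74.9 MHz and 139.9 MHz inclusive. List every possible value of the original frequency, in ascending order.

79.8 MHz, 87 MHz, 135.4 MHz

Frequencies that alias to 24.2 MHz are k·fs ± 24.2 MHz for integer k ≥ 0.
k=0: 24.2 MHz.
k=1: 31.4 MHz, 79.8 MHz.
k=2: 87 MHz, 135.4 MHz.
k=3: 142.6 MHz, 191 MHz.
Within [74.9 MHz, 139.9 MHz]: 79.8 MHz, 87 MHz, 135.4 MHz.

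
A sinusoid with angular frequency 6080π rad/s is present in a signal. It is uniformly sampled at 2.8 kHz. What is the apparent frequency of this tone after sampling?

ω = 6080π rad/s → f = ω/(2π) = 3040 Hz = 3.04 kHz.
3.04 kHz mod fs = 0.24 kHz.
0.24 kHz ≤ fs/2 = 1.4 kHz, appears at 0.24 kHz.

0.24 kHz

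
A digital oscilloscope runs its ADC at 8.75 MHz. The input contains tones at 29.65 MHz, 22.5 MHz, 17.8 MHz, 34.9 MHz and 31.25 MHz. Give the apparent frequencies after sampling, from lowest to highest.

fs/2 = 4.375 MHz.
29.65 MHz mod fs = 3.4 MHz.
3.4 MHz ≤ fs/2 = 4.375 MHz, appears at 3.4 MHz.
22.5 MHz mod fs = 5 MHz.
5 MHz > fs/2 = 4.375 MHz, folds to fs − 5 MHz = 3.75 MHz.
17.8 MHz mod fs = 0.3 MHz.
0.3 MHz ≤ fs/2 = 4.375 MHz, appears at 0.3 MHz.
34.9 MHz mod fs = 8.65 MHz.
8.65 MHz > fs/2 = 4.375 MHz, folds to fs − 8.65 MHz = 0.1 MHz.
31.25 MHz mod fs = 5 MHz.
5 MHz > fs/2 = 4.375 MHz, folds to fs − 5 MHz = 3.75 MHz.
Distinct values: {0.1 MHz, 0.3 MHz, 3.4 MHz, 3.75 MHz}.

0.1 MHz, 0.3 MHz, 3.4 MHz, 3.75 MHz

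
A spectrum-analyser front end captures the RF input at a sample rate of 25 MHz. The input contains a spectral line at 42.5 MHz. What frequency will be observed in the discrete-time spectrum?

42.5 MHz mod fs = 17.5 MHz.
17.5 MHz > fs/2 = 12.5 MHz, folds to fs − 17.5 MHz = 7.5 MHz.

7.5 MHz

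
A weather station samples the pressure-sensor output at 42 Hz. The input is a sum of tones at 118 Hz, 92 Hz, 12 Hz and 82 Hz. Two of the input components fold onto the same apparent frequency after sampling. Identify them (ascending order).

92 Hz, 118 Hz

fs/2 = 21 Hz.
118 Hz mod fs = 34 Hz.
34 Hz > fs/2 = 21 Hz, folds to fs − 34 Hz = 8 Hz.
92 Hz mod fs = 8 Hz.
8 Hz ≤ fs/2 = 21 Hz, appears at 8 Hz.
12 Hz ≤ fs/2 = 21 Hz, passes unchanged.
82 Hz mod fs = 40 Hz.
40 Hz > fs/2 = 21 Hz, folds to fs − 40 Hz = 2 Hz.
92 Hz and 118 Hz both map to 8 Hz.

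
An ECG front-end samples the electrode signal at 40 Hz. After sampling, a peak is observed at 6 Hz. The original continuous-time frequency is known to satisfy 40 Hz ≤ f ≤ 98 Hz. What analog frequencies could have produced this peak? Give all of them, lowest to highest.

46 Hz, 74 Hz, 86 Hz

Frequencies that alias to 6 Hz are k·fs ± 6 Hz for integer k ≥ 0.
k=0: 6 Hz.
k=1: 34 Hz, 46 Hz.
k=2: 74 Hz, 86 Hz.
k=3: 114 Hz, 126 Hz.
Within [40 Hz, 98 Hz]: 46 Hz, 74 Hz, 86 Hz.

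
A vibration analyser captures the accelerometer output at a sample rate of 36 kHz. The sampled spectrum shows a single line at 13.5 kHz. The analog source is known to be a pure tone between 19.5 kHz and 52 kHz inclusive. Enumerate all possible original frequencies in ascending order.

Frequencies that alias to 13.5 kHz are k·fs ± 13.5 kHz for integer k ≥ 0.
k=0: 13.5 kHz.
k=1: 22.5 kHz, 49.5 kHz.
k=2: 58.5 kHz, 85.5 kHz.
Within [19.5 kHz, 52 kHz]: 22.5 kHz, 49.5 kHz.

22.5 kHz, 49.5 kHz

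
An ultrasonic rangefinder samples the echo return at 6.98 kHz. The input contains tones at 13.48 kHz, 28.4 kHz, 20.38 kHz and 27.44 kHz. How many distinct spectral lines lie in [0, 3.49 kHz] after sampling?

2

fs/2 = 3.49 kHz.
13.48 kHz mod fs = 6.5 kHz.
6.5 kHz > fs/2 = 3.49 kHz, folds to fs − 6.5 kHz = 0.48 kHz.
28.4 kHz mod fs = 0.48 kHz.
0.48 kHz ≤ fs/2 = 3.49 kHz, appears at 0.48 kHz.
20.38 kHz mod fs = 6.42 kHz.
6.42 kHz > fs/2 = 3.49 kHz, folds to fs − 6.42 kHz = 0.56 kHz.
27.44 kHz mod fs = 6.5 kHz.
6.5 kHz > fs/2 = 3.49 kHz, folds to fs − 6.5 kHz = 0.48 kHz.
Distinct values: {0.48 kHz, 0.56 kHz} → 2.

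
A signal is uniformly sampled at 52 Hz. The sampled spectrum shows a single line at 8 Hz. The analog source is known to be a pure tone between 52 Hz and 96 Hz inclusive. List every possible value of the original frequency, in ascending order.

60 Hz, 96 Hz

Frequencies that alias to 8 Hz are k·fs ± 8 Hz for integer k ≥ 0.
k=0: 8 Hz.
k=1: 44 Hz, 60 Hz.
k=2: 96 Hz, 112 Hz.
k=3: 148 Hz, 164 Hz.
Within [52 Hz, 96 Hz]: 60 Hz, 96 Hz.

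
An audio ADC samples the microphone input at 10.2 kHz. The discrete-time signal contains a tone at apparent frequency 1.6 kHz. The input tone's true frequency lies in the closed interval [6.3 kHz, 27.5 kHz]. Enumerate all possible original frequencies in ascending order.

Frequencies that alias to 1.6 kHz are k·fs ± 1.6 kHz for integer k ≥ 0.
k=0: 1.6 kHz.
k=1: 8.6 kHz, 11.8 kHz.
k=2: 18.8 kHz, 22 kHz.
k=3: 29 kHz, 32.2 kHz.
Within [6.3 kHz, 27.5 kHz]: 8.6 kHz, 11.8 kHz, 18.8 kHz, 22 kHz.

8.6 kHz, 11.8 kHz, 18.8 kHz, 22 kHz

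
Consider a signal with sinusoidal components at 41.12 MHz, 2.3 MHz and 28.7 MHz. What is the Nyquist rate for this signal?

Highest-frequency component: 41.12 MHz.
Nyquist rate = 2 × 41.12 MHz = 82.24 MHz.

82.24 MHz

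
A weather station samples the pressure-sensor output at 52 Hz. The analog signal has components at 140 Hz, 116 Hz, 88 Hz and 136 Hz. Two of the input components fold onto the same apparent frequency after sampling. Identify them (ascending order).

fs/2 = 26 Hz.
140 Hz mod fs = 36 Hz.
36 Hz > fs/2 = 26 Hz, folds to fs − 36 Hz = 16 Hz.
116 Hz mod fs = 12 Hz.
12 Hz ≤ fs/2 = 26 Hz, appears at 12 Hz.
88 Hz mod fs = 36 Hz.
36 Hz > fs/2 = 26 Hz, folds to fs − 36 Hz = 16 Hz.
136 Hz mod fs = 32 Hz.
32 Hz > fs/2 = 26 Hz, folds to fs − 32 Hz = 20 Hz.
88 Hz and 140 Hz both map to 16 Hz.

88 Hz, 140 Hz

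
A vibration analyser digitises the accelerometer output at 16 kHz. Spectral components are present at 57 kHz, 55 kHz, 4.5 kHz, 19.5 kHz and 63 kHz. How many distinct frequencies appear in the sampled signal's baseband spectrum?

4

fs/2 = 8 kHz.
57 kHz mod fs = 9 kHz.
9 kHz > fs/2 = 8 kHz, folds to fs − 9 kHz = 7 kHz.
55 kHz mod fs = 7 kHz.
7 kHz ≤ fs/2 = 8 kHz, appears at 7 kHz.
4.5 kHz ≤ fs/2 = 8 kHz, passes unchanged.
19.5 kHz mod fs = 3.5 kHz.
3.5 kHz ≤ fs/2 = 8 kHz, appears at 3.5 kHz.
63 kHz mod fs = 15 kHz.
15 kHz > fs/2 = 8 kHz, folds to fs − 15 kHz = 1 kHz.
Distinct values: {1 kHz, 3.5 kHz, 4.5 kHz, 7 kHz} → 4.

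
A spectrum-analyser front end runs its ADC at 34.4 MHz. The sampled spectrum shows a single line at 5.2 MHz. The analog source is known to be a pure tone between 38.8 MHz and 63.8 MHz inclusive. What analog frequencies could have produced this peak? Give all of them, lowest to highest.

39.6 MHz, 63.6 MHz

Frequencies that alias to 5.2 MHz are k·fs ± 5.2 MHz for integer k ≥ 0.
k=0: 5.2 MHz.
k=1: 29.2 MHz, 39.6 MHz.
k=2: 63.6 MHz, 74 MHz.
k=3: 98 MHz, 108.4 MHz.
Within [38.8 MHz, 63.8 MHz]: 39.6 MHz, 63.6 MHz.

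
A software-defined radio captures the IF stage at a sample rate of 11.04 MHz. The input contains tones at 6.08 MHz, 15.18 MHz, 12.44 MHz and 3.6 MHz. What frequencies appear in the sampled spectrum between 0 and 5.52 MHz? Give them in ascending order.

1.4 MHz, 3.6 MHz, 4.14 MHz, 4.96 MHz

fs/2 = 5.52 MHz.
6.08 MHz > fs/2 = 5.52 MHz, folds to fs − 6.08 MHz = 4.96 MHz.
15.18 MHz mod fs = 4.14 MHz.
4.14 MHz ≤ fs/2 = 5.52 MHz, appears at 4.14 MHz.
12.44 MHz mod fs = 1.4 MHz.
1.4 MHz ≤ fs/2 = 5.52 MHz, appears at 1.4 MHz.
3.6 MHz ≤ fs/2 = 5.52 MHz, passes unchanged.
Distinct values: {1.4 MHz, 3.6 MHz, 4.14 MHz, 4.96 MHz}.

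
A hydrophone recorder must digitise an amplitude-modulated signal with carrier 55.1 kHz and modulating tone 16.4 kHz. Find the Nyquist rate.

143 kHz

AM sidebands sit at fc ± fm = 38.7 kHz and 71.5 kHz.
Highest-frequency component: 71.5 kHz.
Nyquist rate = 2 × 71.5 kHz = 143 kHz.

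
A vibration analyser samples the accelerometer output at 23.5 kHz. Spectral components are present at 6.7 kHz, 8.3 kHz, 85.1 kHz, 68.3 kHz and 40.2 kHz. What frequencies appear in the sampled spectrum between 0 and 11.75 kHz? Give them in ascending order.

2.2 kHz, 6.7 kHz, 6.8 kHz, 8.3 kHz, 8.9 kHz

fs/2 = 11.75 kHz.
6.7 kHz ≤ fs/2 = 11.75 kHz, passes unchanged.
8.3 kHz ≤ fs/2 = 11.75 kHz, passes unchanged.
85.1 kHz mod fs = 14.6 kHz.
14.6 kHz > fs/2 = 11.75 kHz, folds to fs − 14.6 kHz = 8.9 kHz.
68.3 kHz mod fs = 21.3 kHz.
21.3 kHz > fs/2 = 11.75 kHz, folds to fs − 21.3 kHz = 2.2 kHz.
40.2 kHz mod fs = 16.7 kHz.
16.7 kHz > fs/2 = 11.75 kHz, folds to fs − 16.7 kHz = 6.8 kHz.
Distinct values: {2.2 kHz, 6.7 kHz, 6.8 kHz, 8.3 kHz, 8.9 kHz}.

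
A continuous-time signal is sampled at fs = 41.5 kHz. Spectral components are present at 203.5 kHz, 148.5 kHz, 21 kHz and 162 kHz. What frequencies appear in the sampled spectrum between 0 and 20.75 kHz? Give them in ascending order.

4 kHz, 17.5 kHz, 20.5 kHz

fs/2 = 20.75 kHz.
203.5 kHz mod fs = 37.5 kHz.
37.5 kHz > fs/2 = 20.75 kHz, folds to fs − 37.5 kHz = 4 kHz.
148.5 kHz mod fs = 24 kHz.
24 kHz > fs/2 = 20.75 kHz, folds to fs − 24 kHz = 17.5 kHz.
21 kHz > fs/2 = 20.75 kHz, folds to fs − 21 kHz = 20.5 kHz.
162 kHz mod fs = 37.5 kHz.
37.5 kHz > fs/2 = 20.75 kHz, folds to fs − 37.5 kHz = 4 kHz.
Distinct values: {4 kHz, 17.5 kHz, 20.5 kHz}.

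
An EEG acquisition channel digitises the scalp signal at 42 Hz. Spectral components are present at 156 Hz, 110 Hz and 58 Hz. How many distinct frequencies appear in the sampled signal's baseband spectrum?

2

fs/2 = 21 Hz.
156 Hz mod fs = 30 Hz.
30 Hz > fs/2 = 21 Hz, folds to fs − 30 Hz = 12 Hz.
110 Hz mod fs = 26 Hz.
26 Hz > fs/2 = 21 Hz, folds to fs − 26 Hz = 16 Hz.
58 Hz mod fs = 16 Hz.
16 Hz ≤ fs/2 = 21 Hz, appears at 16 Hz.
Distinct values: {12 Hz, 16 Hz} → 2.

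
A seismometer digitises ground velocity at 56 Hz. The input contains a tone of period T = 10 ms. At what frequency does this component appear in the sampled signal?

12 Hz

T = 10 ms → f = 1/T = 100 Hz.
100 Hz mod fs = 44 Hz.
44 Hz > fs/2 = 28 Hz, folds to fs − 44 Hz = 12 Hz.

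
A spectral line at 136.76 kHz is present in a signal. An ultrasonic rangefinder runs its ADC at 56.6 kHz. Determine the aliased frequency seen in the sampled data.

136.76 kHz mod fs = 23.56 kHz.
23.56 kHz ≤ fs/2 = 28.3 kHz, appears at 23.56 kHz.

23.56 kHz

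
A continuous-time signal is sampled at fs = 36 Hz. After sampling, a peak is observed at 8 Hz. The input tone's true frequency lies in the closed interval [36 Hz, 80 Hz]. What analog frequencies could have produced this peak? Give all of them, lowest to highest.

Frequencies that alias to 8 Hz are k·fs ± 8 Hz for integer k ≥ 0.
k=0: 8 Hz.
k=1: 28 Hz, 44 Hz.
k=2: 64 Hz, 80 Hz.
k=3: 100 Hz, 116 Hz.
Within [36 Hz, 80 Hz]: 44 Hz, 64 Hz, 80 Hz.

44 Hz, 64 Hz, 80 Hz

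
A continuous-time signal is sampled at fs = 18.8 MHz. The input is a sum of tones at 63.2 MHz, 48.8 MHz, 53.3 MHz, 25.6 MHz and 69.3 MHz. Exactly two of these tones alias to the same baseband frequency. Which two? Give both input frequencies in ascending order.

fs/2 = 9.4 MHz.
63.2 MHz mod fs = 6.8 MHz.
6.8 MHz ≤ fs/2 = 9.4 MHz, appears at 6.8 MHz.
48.8 MHz mod fs = 11.2 MHz.
11.2 MHz > fs/2 = 9.4 MHz, folds to fs − 11.2 MHz = 7.6 MHz.
53.3 MHz mod fs = 15.7 MHz.
15.7 MHz > fs/2 = 9.4 MHz, folds to fs − 15.7 MHz = 3.1 MHz.
25.6 MHz mod fs = 6.8 MHz.
6.8 MHz ≤ fs/2 = 9.4 MHz, appears at 6.8 MHz.
69.3 MHz mod fs = 12.9 MHz.
12.9 MHz > fs/2 = 9.4 MHz, folds to fs − 12.9 MHz = 5.9 MHz.
25.6 MHz and 63.2 MHz both map to 6.8 MHz.

25.6 MHz, 63.2 MHz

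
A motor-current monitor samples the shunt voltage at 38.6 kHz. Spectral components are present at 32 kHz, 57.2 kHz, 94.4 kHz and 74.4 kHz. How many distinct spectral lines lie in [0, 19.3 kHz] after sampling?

fs/2 = 19.3 kHz.
32 kHz > fs/2 = 19.3 kHz, folds to fs − 32 kHz = 6.6 kHz.
57.2 kHz mod fs = 18.6 kHz.
18.6 kHz ≤ fs/2 = 19.3 kHz, appears at 18.6 kHz.
94.4 kHz mod fs = 17.2 kHz.
17.2 kHz ≤ fs/2 = 19.3 kHz, appears at 17.2 kHz.
74.4 kHz mod fs = 35.8 kHz.
35.8 kHz > fs/2 = 19.3 kHz, folds to fs − 35.8 kHz = 2.8 kHz.
Distinct values: {2.8 kHz, 6.6 kHz, 17.2 kHz, 18.6 kHz} → 4.

4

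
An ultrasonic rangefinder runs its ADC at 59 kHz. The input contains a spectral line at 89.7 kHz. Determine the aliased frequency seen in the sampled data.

28.3 kHz

89.7 kHz mod fs = 30.7 kHz.
30.7 kHz > fs/2 = 29.5 kHz, folds to fs − 30.7 kHz = 28.3 kHz.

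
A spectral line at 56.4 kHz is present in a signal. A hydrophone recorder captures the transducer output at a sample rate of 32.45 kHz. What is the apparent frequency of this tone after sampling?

56.4 kHz mod fs = 23.95 kHz.
23.95 kHz > fs/2 = 16.225 kHz, folds to fs − 23.95 kHz = 8.5 kHz.

8.5 kHz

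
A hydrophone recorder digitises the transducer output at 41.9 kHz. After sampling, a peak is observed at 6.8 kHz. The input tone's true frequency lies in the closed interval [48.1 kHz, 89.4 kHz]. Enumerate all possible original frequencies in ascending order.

Frequencies that alias to 6.8 kHz are k·fs ± 6.8 kHz for integer k ≥ 0.
k=0: 6.8 kHz.
k=1: 35.1 kHz, 48.7 kHz.
k=2: 77 kHz, 90.6 kHz.
k=3: 118.9 kHz, 132.5 kHz.
Within [48.1 kHz, 89.4 kHz]: 48.7 kHz, 77 kHz.

48.7 kHz, 77 kHz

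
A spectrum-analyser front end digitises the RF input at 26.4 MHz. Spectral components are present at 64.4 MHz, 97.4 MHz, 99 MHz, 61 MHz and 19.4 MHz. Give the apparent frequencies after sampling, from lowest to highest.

6.6 MHz, 7 MHz, 8.2 MHz, 11.6 MHz

fs/2 = 13.2 MHz.
64.4 MHz mod fs = 11.6 MHz.
11.6 MHz ≤ fs/2 = 13.2 MHz, appears at 11.6 MHz.
97.4 MHz mod fs = 18.2 MHz.
18.2 MHz > fs/2 = 13.2 MHz, folds to fs − 18.2 MHz = 8.2 MHz.
99 MHz mod fs = 19.8 MHz.
19.8 MHz > fs/2 = 13.2 MHz, folds to fs − 19.8 MHz = 6.6 MHz.
61 MHz mod fs = 8.2 MHz.
8.2 MHz ≤ fs/2 = 13.2 MHz, appears at 8.2 MHz.
19.4 MHz > fs/2 = 13.2 MHz, folds to fs − 19.4 MHz = 7 MHz.
Distinct values: {6.6 MHz, 7 MHz, 8.2 MHz, 11.6 MHz}.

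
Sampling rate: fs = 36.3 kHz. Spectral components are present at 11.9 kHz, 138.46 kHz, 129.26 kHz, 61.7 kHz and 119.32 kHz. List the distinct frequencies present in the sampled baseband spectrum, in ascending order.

fs/2 = 18.15 kHz.
11.9 kHz ≤ fs/2 = 18.15 kHz, passes unchanged.
138.46 kHz mod fs = 29.56 kHz.
29.56 kHz > fs/2 = 18.15 kHz, folds to fs − 29.56 kHz = 6.74 kHz.
129.26 kHz mod fs = 20.36 kHz.
20.36 kHz > fs/2 = 18.15 kHz, folds to fs − 20.36 kHz = 15.94 kHz.
61.7 kHz mod fs = 25.4 kHz.
25.4 kHz > fs/2 = 18.15 kHz, folds to fs − 25.4 kHz = 10.9 kHz.
119.32 kHz mod fs = 10.42 kHz.
10.42 kHz ≤ fs/2 = 18.15 kHz, appears at 10.42 kHz.
Distinct values: {6.74 kHz, 10.42 kHz, 10.9 kHz, 11.9 kHz, 15.94 kHz}.

6.74 kHz, 10.42 kHz, 10.9 kHz, 11.9 kHz, 15.94 kHz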